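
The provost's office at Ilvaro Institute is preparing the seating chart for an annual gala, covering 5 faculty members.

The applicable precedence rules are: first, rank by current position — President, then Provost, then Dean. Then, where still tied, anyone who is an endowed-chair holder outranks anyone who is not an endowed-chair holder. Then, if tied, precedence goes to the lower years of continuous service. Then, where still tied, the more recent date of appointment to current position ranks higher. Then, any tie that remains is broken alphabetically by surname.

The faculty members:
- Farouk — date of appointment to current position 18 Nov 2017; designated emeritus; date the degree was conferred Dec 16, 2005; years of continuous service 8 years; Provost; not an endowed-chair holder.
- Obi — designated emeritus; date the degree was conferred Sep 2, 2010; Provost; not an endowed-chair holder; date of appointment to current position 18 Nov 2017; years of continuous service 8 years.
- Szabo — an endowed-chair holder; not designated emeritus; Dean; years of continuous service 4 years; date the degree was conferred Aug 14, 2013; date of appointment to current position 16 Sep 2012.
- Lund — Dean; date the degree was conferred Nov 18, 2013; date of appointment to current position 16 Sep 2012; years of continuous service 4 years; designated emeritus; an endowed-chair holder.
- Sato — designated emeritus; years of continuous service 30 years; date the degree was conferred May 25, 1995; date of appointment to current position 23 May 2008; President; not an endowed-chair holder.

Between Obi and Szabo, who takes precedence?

By current position: Sato (President); then Farouk and Obi (Provost); then Lund and Szabo (Dean).
Farouk and Obi are each not an endowed-chair holder, so the next rule applies.
Farouk and Obi both have years of continuous service 8 years, so the next rule applies.
Farouk and Obi both have date of appointment to current position 18 Nov 2017, so the next rule applies.
Among Farouk and Obi, alphabetically by surname: Farouk before Obi.
Lund and Szabo are each an endowed-chair holder, so the next rule applies.
Lund and Szabo both have years of continuous service 4 years, so the next rule applies.
Lund and Szabo both have date of appointment to current position 16 Sep 2012, so the next rule applies.
Among Lund and Szabo, alphabetically by surname: Lund before Szabo.
So Obi takes precedence.

Obi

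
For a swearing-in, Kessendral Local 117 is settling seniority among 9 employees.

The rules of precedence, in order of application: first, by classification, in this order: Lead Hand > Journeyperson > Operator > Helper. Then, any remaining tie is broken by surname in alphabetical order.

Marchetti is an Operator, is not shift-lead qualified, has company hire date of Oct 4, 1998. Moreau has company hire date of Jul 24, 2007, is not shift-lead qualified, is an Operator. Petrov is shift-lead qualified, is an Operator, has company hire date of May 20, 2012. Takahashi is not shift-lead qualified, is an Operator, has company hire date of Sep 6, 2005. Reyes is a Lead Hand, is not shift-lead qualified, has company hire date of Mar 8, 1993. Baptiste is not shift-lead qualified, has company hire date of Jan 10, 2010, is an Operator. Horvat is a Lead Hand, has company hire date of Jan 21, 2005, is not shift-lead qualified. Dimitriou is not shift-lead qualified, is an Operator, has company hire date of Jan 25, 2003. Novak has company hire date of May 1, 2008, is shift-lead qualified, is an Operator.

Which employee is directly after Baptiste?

By classification: Horvat and Reyes (Lead Hand); then Baptiste, Dimitriou, Marchetti, Moreau, Novak, Petrov and Takahashi (Operator).
Among Horvat and Reyes, alphabetically by surname: Horvat before Reyes.
Among Baptiste, Dimitriou, Marchetti, Moreau, Novak, Petrov and Takahashi, alphabetically by surname: Baptiste before Dimitriou before Marchetti before Moreau before Novak before Petrov before Takahashi.
Order: Horvat, Reyes, Baptiste, Dimitriou, Marchetti, Moreau, Novak, Petrov, Takahashi.

Dimitriou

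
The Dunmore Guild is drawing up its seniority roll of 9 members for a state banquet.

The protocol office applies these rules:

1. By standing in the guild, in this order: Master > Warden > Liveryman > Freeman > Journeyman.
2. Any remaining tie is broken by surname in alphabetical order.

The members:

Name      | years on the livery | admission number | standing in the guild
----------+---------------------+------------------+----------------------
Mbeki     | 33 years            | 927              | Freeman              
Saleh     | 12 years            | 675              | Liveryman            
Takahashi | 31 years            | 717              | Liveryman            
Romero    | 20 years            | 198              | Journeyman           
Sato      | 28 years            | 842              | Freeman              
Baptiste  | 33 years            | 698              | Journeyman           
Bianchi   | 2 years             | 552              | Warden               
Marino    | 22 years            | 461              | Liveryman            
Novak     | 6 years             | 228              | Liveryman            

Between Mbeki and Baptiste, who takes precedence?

By standing in the guild: Bianchi (Warden); then Marino, Novak, Saleh and Takahashi (Liveryman); then Mbeki and Sato (Freeman); then Baptiste and Romero (Journeyman).
Among Marino, Novak, Saleh and Takahashi, alphabetically by surname: Marino before Novak before Saleh before Takahashi.
Among Mbeki and Sato, alphabetically by surname: Mbeki before Sato.
Among Baptiste and Romero, alphabetically by surname: Baptiste before Romero.
So Mbeki takes precedence.

Mbeki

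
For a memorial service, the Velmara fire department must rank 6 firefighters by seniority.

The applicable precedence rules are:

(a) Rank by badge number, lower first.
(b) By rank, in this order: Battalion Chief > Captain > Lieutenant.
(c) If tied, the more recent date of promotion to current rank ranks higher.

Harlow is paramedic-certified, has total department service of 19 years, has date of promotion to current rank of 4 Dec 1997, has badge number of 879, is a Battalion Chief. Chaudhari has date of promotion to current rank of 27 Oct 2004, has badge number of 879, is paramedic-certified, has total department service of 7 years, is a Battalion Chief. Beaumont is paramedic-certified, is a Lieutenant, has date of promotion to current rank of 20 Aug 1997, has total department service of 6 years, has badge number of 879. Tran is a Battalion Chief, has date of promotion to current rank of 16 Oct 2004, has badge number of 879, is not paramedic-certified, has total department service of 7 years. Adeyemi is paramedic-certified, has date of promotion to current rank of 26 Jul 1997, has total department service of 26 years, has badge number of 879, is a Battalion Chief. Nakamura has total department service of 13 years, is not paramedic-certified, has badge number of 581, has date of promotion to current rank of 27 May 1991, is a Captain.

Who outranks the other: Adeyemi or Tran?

Tran

By badge number (lower first): Nakamura (581); then Chaudhari, Tran, Harlow, Adeyemi and Beaumont (each 879).
Among Chaudhari, Tran, Harlow, Adeyemi and Beaumont, by rank: Chaudhari, Tran, Harlow and Adeyemi (Battalion Chief) before Beaumont (Lieutenant).
Among Chaudhari, Tran, Harlow and Adeyemi, by date of promotion to current rank (later first): Chaudhari (27 Oct 2004) before Tran (16 Oct 2004) before Harlow (4 Dec 1997) before Adeyemi (26 Jul 1997).
So Tran takes precedence.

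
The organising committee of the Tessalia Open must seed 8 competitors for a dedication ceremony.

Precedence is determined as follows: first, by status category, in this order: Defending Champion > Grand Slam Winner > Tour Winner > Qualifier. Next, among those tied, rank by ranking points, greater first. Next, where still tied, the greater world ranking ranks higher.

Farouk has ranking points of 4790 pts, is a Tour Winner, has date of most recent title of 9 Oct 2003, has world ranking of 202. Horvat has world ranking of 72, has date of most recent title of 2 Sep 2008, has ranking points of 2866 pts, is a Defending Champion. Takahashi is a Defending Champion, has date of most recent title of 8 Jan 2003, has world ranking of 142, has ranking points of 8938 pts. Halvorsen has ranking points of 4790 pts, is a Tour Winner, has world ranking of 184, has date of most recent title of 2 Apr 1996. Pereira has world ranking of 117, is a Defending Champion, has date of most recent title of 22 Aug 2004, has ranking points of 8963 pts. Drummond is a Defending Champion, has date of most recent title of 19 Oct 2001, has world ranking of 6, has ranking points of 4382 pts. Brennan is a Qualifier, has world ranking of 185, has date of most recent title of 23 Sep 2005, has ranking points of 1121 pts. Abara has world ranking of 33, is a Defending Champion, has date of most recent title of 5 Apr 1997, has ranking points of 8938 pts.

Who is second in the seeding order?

By status category: Pereira, Takahashi, Abara, Drummond and Horvat (Defending Champion); then Farouk and Halvorsen (Tour Winner); then Brennan (Qualifier).
Among Pereira, Takahashi, Abara, Drummond and Horvat, by ranking points (higher first): Pereira (8963 pts) before Takahashi and Abara (8938 pts) before Drummond (4382 pts) before Horvat (2866 pts).
Among Takahashi and Abara, by world ranking (higher first): Takahashi (142) before Abara (33).
Farouk and Halvorsen both have ranking points 4790 pts, so the next rule applies.
Among Farouk and Halvorsen, by world ranking (higher first): Farouk (202) before Halvorsen (184).
Order: Pereira, Takahashi, Abara, Drummond, Horvat, Farouk, Halvorsen, Brennan.

Takahashi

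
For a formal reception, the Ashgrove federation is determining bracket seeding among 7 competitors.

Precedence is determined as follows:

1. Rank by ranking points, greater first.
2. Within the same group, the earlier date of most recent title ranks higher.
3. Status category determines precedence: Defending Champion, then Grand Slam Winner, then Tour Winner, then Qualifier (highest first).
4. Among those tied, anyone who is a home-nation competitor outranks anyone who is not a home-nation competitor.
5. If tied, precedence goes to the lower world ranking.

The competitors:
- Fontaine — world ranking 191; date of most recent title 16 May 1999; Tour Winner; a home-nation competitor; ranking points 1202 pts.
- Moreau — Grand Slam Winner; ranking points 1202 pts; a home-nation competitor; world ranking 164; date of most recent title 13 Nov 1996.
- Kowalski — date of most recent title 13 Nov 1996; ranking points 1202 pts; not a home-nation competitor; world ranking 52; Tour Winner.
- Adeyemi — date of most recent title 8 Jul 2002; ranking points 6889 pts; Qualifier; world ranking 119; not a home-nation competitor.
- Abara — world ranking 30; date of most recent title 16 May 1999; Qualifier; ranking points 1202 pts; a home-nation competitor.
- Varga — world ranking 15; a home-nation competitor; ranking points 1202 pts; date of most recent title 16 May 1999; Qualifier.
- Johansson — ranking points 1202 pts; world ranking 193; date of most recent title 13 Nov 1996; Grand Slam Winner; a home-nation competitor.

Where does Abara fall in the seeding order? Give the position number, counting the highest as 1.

By ranking points (higher first): Adeyemi (6889 pts); then Moreau, Johansson, Kowalski, Fontaine, Varga and Abara (each 1202 pts).
Among Moreau, Johansson, Kowalski, Fontaine, Varga and Abara, by date of most recent title (earlier first): Moreau, Johansson and Kowalski (13 Nov 1996) before Fontaine, Varga and Abara (16 May 1999).
Among Moreau, Johansson and Kowalski, by status category: Moreau and Johansson (Grand Slam Winner) before Kowalski (Tour Winner).
Moreau and Johansson are each a home-nation competitor, so the next rule applies.
Among Moreau and Johansson, by world ranking (lower first): Moreau (164) before Johansson (193).
Among Fontaine, Varga and Abara, by status category: Fontaine (Tour Winner) before Varga and Abara (Qualifier).
Varga and Abara are each a home-nation competitor, so the next rule applies.
Among Varga and Abara, by world ranking (lower first): Varga (15) before Abara (30).
Order: Adeyemi, Moreau, Johansson, Kowalski, Fontaine, Varga, Abara. So position 7.

7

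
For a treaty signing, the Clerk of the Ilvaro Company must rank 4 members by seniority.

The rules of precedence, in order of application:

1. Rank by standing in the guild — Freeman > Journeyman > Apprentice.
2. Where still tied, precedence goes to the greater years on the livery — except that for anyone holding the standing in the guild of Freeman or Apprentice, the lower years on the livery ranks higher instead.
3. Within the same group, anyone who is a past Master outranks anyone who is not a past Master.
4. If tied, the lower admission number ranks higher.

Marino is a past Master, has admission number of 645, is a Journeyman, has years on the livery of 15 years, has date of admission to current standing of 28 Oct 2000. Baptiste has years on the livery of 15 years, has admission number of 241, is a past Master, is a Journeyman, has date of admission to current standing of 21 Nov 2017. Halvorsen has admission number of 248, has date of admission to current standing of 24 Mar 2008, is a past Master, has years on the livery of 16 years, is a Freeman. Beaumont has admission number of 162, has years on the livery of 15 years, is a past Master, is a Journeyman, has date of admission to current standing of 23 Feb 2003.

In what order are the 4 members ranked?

Halvorsen, Beaumont, Baptiste, Marino

By standing in the guild: Halvorsen (Freeman); then Beaumont, Baptiste and Marino (Journeyman).
Beaumont, Baptiste and Marino all have years on the livery 15 years, so the next rule applies.
Beaumont, Baptiste and Marino are each a past Master, so the next rule applies.
Among Beaumont, Baptiste and Marino, by admission number (lower first): Beaumont (162) before Baptiste (241) before Marino (645).
Full order: Halvorsen, Beaumont, Baptiste, Marino.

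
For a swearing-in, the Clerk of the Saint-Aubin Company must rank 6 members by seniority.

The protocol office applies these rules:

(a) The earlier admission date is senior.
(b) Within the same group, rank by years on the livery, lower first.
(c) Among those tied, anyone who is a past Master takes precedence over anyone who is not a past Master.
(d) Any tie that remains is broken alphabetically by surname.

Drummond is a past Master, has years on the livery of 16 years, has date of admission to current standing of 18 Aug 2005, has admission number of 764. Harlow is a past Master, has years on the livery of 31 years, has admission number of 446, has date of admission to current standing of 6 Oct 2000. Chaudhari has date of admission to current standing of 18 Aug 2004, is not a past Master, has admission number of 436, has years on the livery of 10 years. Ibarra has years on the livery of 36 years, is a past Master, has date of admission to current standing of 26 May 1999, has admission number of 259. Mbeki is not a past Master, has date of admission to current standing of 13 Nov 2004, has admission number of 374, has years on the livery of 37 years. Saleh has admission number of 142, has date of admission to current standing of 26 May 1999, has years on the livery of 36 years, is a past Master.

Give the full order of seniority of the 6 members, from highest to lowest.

Ibarra, Saleh, Harlow, Chaudhari, Mbeki, Drummond

By date of admission to current standing (earlier first): Ibarra and Saleh (both 26 May 1999); then Harlow (6 Oct 2000); then Chaudhari (18 Aug 2004); then Mbeki (13 Nov 2004); then Drummond (18 Aug 2005).
Ibarra and Saleh both have years on the livery 36 years, so the next rule applies.
Ibarra and Saleh are each a past Master, so the next rule applies.
Among Ibarra and Saleh, alphabetically by surname: Ibarra before Saleh.
Full order: Ibarra, Saleh, Harlow, Chaudhari, Mbeki, Drummond.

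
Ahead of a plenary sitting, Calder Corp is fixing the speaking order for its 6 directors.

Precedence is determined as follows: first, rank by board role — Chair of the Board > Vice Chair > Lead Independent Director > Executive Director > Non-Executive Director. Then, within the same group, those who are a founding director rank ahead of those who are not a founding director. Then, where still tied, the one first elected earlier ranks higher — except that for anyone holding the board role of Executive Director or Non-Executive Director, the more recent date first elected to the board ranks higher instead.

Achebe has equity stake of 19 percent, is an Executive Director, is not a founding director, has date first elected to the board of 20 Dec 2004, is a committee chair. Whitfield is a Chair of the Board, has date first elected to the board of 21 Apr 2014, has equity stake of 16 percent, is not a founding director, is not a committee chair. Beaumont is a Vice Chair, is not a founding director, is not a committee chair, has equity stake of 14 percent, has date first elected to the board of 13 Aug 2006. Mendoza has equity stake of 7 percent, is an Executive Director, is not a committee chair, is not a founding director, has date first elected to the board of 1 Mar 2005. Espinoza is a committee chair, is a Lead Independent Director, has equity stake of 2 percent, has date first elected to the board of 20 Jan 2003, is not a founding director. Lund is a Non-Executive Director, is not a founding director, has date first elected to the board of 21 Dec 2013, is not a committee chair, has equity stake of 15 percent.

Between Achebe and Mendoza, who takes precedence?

By board role: Whitfield (Chair of the Board); then Beaumont (Vice Chair); then Espinoza (Lead Independent Director); then Mendoza and Achebe (Executive Director); then Lund (Non-Executive Director).
Mendoza and Achebe are each not a founding director, so the next rule applies.
Among Mendoza and Achebe, by date first elected to the board (later first) (reversed rule for this group): Mendoza (1 Mar 2005) before Achebe (20 Dec 2004).
So Mendoza takes precedence.

Mendoza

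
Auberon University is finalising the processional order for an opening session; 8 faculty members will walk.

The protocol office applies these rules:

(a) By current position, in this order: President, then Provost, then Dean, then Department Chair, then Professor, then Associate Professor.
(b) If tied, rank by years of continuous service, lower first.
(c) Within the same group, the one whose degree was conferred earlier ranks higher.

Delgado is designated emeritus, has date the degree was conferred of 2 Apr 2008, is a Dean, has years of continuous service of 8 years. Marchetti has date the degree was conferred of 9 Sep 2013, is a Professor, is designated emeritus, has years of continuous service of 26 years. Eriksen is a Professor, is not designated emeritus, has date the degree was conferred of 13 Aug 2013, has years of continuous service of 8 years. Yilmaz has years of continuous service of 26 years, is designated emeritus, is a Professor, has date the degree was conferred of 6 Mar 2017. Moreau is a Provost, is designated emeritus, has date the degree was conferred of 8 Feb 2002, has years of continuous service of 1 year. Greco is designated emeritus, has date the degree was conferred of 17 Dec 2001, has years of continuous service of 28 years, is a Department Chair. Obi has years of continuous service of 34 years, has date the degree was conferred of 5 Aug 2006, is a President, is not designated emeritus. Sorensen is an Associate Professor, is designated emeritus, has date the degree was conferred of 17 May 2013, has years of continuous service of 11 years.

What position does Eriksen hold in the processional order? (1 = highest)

By current position: Obi (President); then Moreau (Provost); then Delgado (Dean); then Greco (Department Chair); then Eriksen, Marchetti and Yilmaz (Professor); then Sorensen (Associate Professor).
Among Eriksen, Marchetti and Yilmaz, by years of continuous service (lower first): Eriksen (8 years) before Marchetti and Yilmaz (26 years).
Among Marchetti and Yilmaz, by date the degree was conferred (earlier first): Marchetti (9 Sep 2013) before Yilmaz (6 Mar 2017).
Order: Obi, Moreau, Delgado, Greco, Eriksen, Marchetti, Yilmaz, Sorensen. So position 5.

5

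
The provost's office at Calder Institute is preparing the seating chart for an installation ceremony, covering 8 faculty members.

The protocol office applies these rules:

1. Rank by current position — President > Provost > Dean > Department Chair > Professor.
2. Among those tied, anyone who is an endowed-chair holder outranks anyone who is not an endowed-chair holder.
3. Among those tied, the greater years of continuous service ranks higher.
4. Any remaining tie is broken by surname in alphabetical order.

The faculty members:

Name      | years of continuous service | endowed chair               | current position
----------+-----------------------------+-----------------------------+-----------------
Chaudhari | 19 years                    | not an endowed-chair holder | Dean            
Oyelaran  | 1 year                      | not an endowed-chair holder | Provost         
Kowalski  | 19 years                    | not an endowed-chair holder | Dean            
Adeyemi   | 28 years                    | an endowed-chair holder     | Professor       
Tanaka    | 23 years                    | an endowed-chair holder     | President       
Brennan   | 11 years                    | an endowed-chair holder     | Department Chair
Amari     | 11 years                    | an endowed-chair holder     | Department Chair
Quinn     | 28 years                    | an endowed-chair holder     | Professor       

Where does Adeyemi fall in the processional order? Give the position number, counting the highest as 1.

7

By current position: Tanaka (President); then Oyelaran (Provost); then Chaudhari and Kowalski (Dean); then Amari and Brennan (Department Chair); then Adeyemi and Quinn (Professor).
Chaudhari and Kowalski are each not an endowed-chair holder, so the next rule applies.
Chaudhari and Kowalski both have years of continuous service 19 years, so the next rule applies.
Among Chaudhari and Kowalski, alphabetically by surname: Chaudhari before Kowalski.
Amari and Brennan are each an endowed-chair holder, so the next rule applies.
Amari and Brennan both have years of continuous service 11 years, so the next rule applies.
Among Amari and Brennan, alphabetically by surname: Amari before Brennan.
Adeyemi and Quinn are each an endowed-chair holder, so the next rule applies.
Adeyemi and Quinn both have years of continuous service 28 years, so the next rule applies.
Among Adeyemi and Quinn, alphabetically by surname: Adeyemi before Quinn.
Order: Tanaka, Oyelaran, Chaudhari, Kowalski, Amari, Brennan, Adeyemi, Quinn. So position 7.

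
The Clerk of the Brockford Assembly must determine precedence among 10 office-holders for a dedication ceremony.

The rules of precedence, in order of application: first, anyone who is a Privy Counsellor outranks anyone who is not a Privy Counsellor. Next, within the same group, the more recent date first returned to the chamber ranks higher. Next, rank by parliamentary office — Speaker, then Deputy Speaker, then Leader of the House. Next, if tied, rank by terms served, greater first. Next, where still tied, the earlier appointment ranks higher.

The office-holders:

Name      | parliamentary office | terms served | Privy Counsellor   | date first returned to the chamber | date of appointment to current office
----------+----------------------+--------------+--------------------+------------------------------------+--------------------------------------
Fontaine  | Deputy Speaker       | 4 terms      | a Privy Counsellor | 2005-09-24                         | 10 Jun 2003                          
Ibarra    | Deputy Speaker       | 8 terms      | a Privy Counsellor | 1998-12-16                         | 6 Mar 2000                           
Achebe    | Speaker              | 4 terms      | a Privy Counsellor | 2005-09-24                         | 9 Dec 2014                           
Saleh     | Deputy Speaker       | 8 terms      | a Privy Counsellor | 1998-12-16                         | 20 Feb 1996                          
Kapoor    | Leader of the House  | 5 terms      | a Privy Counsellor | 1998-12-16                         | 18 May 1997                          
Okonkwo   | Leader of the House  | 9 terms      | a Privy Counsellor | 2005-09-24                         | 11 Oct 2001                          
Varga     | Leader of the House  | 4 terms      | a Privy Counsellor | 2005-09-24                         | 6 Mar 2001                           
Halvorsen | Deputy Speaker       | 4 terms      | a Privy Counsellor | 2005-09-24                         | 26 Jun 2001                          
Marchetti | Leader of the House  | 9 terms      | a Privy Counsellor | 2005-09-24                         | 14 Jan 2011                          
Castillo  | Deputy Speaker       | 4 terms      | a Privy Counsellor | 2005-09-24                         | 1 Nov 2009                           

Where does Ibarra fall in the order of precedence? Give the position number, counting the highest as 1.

9

By the first rule: Achebe, Halvorsen, Fontaine, Castillo, Okonkwo, Marchetti, Varga, Saleh, Ibarra and Kapoor (each a Privy Counsellor).
Among Achebe, Halvorsen, Fontaine, Castillo, Okonkwo, Marchetti, Varga, Saleh, Ibarra and Kapoor, by date first returned to the chamber (later first): Achebe, Halvorsen, Fontaine, Castillo, Okonkwo, Marchetti and Varga (2005-09-24) before Saleh, Ibarra and Kapoor (1998-12-16).
Among Achebe, Halvorsen, Fontaine, Castillo, Okonkwo, Marchetti and Varga, by parliamentary office: Achebe (Speaker) before Halvorsen, Fontaine and Castillo (Deputy Speaker) before Okonkwo, Marchetti and Varga (Leader of the House).
Halvorsen, Fontaine and Castillo all have terms served 4 terms, so the next rule applies.
Among Halvorsen, Fontaine and Castillo, by date of appointment to current office (earlier first): Halvorsen (26 Jun 2001) before Fontaine (10 Jun 2003) before Castillo (1 Nov 2009).
Among Okonkwo, Marchetti and Varga, by terms served (higher first): Okonkwo and Marchetti (9 terms) before Varga (4 terms).
Among Okonkwo and Marchetti, by date of appointment to current office (earlier first): Okonkwo (11 Oct 2001) before Marchetti (14 Jan 2011).
Among Saleh, Ibarra and Kapoor, by parliamentary office: Saleh and Ibarra (Deputy Speaker) before Kapoor (Leader of the House).
Saleh and Ibarra both have terms served 8 terms, so the next rule applies.
Among Saleh and Ibarra, by date of appointment to current office (earlier first): Saleh (20 Feb 1996) before Ibarra (6 Mar 2000).
Order: Achebe, Halvorsen, Fontaine, Castillo, Okonkwo, Marchetti, Varga, Saleh, Ibarra, Kapoor. So position 9.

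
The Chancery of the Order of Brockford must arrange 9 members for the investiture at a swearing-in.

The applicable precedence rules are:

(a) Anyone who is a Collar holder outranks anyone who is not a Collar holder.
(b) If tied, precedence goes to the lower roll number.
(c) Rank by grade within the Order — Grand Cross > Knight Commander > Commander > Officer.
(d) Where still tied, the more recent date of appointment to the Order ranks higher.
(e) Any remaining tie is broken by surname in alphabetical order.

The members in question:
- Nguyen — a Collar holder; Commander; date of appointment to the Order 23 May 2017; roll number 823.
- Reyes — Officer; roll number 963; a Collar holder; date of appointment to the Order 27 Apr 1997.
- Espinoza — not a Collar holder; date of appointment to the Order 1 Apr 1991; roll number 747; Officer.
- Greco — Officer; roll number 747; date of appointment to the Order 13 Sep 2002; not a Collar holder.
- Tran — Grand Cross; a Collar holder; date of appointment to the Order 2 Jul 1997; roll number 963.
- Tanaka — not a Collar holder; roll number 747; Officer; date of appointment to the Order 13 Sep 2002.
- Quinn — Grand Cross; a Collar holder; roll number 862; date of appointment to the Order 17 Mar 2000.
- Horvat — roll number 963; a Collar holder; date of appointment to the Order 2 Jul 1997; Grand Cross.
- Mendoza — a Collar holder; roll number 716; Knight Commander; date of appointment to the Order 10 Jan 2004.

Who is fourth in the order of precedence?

By the first rule: Mendoza, Nguyen, Quinn, Horvat, Tran and Reyes (each a Collar holder); then Greco, Tanaka and Espinoza (each not a Collar holder).
Among Mendoza, Nguyen, Quinn, Horvat, Tran and Reyes, by roll number (lower first): Mendoza (716) before Nguyen (823) before Quinn (862) before Horvat, Tran and Reyes (963).
Among Horvat, Tran and Reyes, by grade within the Order: Horvat and Tran (Grand Cross) before Reyes (Officer).
Horvat and Tran both have date of appointment to the Order 2 Jul 1997, so the next rule applies.
Among Horvat and Tran, alphabetically by surname: Horvat before Tran.
Greco, Tanaka and Espinoza all have roll number 747, so the next rule applies.
Greco, Tanaka and Espinoza are each Officer, so the next rule applies.
Among Greco, Tanaka and Espinoza, by date of appointment to the Order (later first): Greco and Tanaka (13 Sep 2002) before Espinoza (1 Apr 1991).
Among Greco and Tanaka, alphabetically by surname: Greco before Tanaka.
Order: Mendoza, Nguyen, Quinn, Horvat, Tran, Reyes, Greco, Tanaka, Espinoza.

Horvat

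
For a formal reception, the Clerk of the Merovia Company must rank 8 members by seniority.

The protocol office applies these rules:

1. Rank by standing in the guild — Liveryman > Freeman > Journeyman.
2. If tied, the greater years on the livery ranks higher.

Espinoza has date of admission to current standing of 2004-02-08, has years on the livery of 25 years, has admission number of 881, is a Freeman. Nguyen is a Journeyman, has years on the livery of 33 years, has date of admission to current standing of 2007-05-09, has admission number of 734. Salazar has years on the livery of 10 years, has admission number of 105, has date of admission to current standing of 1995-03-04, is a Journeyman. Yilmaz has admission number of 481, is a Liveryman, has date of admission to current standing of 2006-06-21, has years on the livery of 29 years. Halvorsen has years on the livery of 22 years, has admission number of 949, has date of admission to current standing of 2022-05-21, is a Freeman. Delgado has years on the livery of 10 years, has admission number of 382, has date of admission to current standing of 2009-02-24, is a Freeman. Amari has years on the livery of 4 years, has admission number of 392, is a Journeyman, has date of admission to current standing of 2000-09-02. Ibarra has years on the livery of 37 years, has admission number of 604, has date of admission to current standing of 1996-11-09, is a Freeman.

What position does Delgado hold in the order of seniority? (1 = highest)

By standing in the guild: Yilmaz (Liveryman); then Ibarra, Espinoza, Halvorsen and Delgado (Freeman); then Nguyen, Salazar and Amari (Journeyman).
Among Ibarra, Espinoza, Halvorsen and Delgado, by years on the livery (higher first): Ibarra (37 years) before Espinoza (25 years) before Halvorsen (22 years) before Delgado (10 years).
Among Nguyen, Salazar and Amari, by years on the livery (higher first): Nguyen (33 years) before Salazar (10 years) before Amari (4 years).
Order: Yilmaz, Ibarra, Espinoza, Halvorsen, Delgado, Nguyen, Salazar, Amari. So position 5.

5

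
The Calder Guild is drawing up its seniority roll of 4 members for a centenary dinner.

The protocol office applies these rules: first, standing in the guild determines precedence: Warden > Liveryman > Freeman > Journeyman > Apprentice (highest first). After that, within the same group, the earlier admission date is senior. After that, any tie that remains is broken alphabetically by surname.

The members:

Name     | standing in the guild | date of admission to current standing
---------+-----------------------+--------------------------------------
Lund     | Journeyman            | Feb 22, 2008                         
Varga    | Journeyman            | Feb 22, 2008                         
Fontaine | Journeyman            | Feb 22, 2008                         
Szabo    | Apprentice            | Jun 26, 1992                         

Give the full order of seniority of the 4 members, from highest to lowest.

Fontaine, Lund, Varga, Szabo

By standing in the guild: Fontaine, Lund and Varga (Journeyman); then Szabo (Apprentice).
Fontaine, Lund and Varga all have date of admission to current standing Feb 22, 2008, so the next rule applies.
Among Fontaine, Lund and Varga, alphabetically by surname: Fontaine before Lund before Varga.
Full order: Fontaine, Lund, Varga, Szabo.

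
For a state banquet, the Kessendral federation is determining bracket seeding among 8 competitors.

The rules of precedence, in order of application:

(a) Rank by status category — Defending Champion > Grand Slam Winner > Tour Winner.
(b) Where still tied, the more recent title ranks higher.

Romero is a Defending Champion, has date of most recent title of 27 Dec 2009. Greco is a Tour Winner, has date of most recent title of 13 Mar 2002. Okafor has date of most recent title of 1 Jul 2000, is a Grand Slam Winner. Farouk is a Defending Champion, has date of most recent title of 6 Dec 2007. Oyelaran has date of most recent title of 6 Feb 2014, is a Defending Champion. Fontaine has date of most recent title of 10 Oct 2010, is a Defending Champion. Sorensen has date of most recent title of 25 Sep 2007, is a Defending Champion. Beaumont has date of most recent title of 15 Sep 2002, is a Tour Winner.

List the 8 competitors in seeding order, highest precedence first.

Oyelaran, Fontaine, Romero, Farouk, Sorensen, Okafor, Beaumont, Greco

By status category: Oyelaran, Fontaine, Romero, Farouk and Sorensen (Defending Champion); then Okafor (Grand Slam Winner); then Beaumont and Greco (Tour Winner).
Among Oyelaran, Fontaine, Romero, Farouk and Sorensen, by date of most recent title (later first): Oyelaran (6 Feb 2014) before Fontaine (10 Oct 2010) before Romero (27 Dec 2009) before Farouk (6 Dec 2007) before Sorensen (25 Sep 2007).
Among Beaumont and Greco, by date of most recent title (later first): Beaumont (15 Sep 2002) before Greco (13 Mar 2002).
Full order: Oyelaran, Fontaine, Romero, Farouk, Sorensen, Okafor, Beaumont, Greco.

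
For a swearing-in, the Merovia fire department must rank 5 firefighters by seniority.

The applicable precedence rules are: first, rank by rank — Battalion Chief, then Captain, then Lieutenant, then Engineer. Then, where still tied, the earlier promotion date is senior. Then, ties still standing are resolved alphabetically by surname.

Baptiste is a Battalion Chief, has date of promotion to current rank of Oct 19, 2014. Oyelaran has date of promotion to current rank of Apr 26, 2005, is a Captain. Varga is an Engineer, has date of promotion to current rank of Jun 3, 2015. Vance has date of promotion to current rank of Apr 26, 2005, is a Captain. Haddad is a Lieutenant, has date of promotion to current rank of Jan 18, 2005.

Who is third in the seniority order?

By rank: Baptiste (Battalion Chief); then Oyelaran and Vance (Captain); then Haddad (Lieutenant); then Varga (Engineer).
Oyelaran and Vance both have date of promotion to current rank Apr 26, 2005, so the next rule applies.
Among Oyelaran and Vance, alphabetically by surname: Oyelaran before Vance.
Order: Baptiste, Oyelaran, Vance, Haddad, Varga.

Vance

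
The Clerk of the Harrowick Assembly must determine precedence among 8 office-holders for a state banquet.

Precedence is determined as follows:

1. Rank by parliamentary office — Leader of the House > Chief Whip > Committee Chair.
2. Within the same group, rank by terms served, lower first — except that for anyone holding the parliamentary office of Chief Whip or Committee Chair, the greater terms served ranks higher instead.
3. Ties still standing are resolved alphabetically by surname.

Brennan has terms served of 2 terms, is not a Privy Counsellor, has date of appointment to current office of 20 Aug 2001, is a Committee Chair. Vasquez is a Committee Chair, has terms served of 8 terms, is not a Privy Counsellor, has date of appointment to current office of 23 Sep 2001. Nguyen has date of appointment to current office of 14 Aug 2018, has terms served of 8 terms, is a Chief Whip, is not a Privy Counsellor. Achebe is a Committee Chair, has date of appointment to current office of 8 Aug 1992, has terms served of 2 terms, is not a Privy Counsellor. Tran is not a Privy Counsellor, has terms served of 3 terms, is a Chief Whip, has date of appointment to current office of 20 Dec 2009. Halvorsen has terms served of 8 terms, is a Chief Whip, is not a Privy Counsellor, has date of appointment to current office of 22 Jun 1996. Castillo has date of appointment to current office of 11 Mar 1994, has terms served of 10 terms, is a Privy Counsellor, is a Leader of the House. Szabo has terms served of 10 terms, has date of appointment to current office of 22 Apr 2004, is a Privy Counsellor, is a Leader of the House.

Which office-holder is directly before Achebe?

By parliamentary office: Castillo and Szabo (Leader of the House); then Halvorsen, Nguyen and Tran (Chief Whip); then Vasquez, Achebe and Brennan (Committee Chair).
Castillo and Szabo both have terms served 10 terms, so the next rule applies.
Among Castillo and Szabo, alphabetically by surname: Castillo before Szabo.
Among Halvorsen, Nguyen and Tran, by terms served (higher first) (reversed rule for this group): Halvorsen and Nguyen (8 terms) before Tran (3 terms).
Among Halvorsen and Nguyen, alphabetically by surname: Halvorsen before Nguyen.
Among Vasquez, Achebe and Brennan, by terms served (higher first) (reversed rule for this group): Vasquez (8 terms) before Achebe and Brennan (2 terms).
Among Achebe and Brennan, alphabetically by surname: Achebe before Brennan.
Order: Castillo, Szabo, Halvorsen, Nguyen, Tran, Vasquez, Achebe, Brennan.

Vasquez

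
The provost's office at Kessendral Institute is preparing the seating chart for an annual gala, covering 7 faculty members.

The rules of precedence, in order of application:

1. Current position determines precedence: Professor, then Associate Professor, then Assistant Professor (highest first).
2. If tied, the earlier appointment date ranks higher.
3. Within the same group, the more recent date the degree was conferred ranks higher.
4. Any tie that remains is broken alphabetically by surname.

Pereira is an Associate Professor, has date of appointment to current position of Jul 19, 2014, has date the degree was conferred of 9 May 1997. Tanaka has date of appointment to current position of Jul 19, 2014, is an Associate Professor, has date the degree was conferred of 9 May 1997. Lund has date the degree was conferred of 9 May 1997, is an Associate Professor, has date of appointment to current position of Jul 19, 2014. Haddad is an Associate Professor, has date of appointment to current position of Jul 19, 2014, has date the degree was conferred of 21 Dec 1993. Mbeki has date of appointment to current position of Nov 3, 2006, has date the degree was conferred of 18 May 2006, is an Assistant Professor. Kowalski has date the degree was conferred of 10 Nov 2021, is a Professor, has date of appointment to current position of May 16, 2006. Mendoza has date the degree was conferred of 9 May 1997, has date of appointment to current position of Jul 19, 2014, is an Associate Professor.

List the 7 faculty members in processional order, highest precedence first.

Kowalski, Lund, Mendoza, Pereira, Tanaka, Haddad, Mbeki

By current position: Kowalski (Professor); then Lund, Mendoza, Pereira, Tanaka and Haddad (Associate Professor); then Mbeki (Assistant Professor).
Lund, Mendoza, Pereira, Tanaka and Haddad all have date of appointment to current position Jul 19, 2014, so the next rule applies.
Among Lund, Mendoza, Pereira, Tanaka and Haddad, by date the degree was conferred (later first): Lund, Mendoza, Pereira and Tanaka (9 May 1997) before Haddad (21 Dec 1993).
Among Lund, Mendoza, Pereira and Tanaka, alphabetically by surname: Lund before Mendoza before Pereira before Tanaka.
Full order: Kowalski, Lund, Mendoza, Pereira, Tanaka, Haddad, Mbeki.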